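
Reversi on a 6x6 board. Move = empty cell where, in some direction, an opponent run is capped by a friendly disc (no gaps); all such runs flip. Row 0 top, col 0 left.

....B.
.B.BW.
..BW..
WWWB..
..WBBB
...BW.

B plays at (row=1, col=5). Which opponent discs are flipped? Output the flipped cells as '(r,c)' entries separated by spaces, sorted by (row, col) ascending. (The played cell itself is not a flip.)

Dir NW: first cell 'B' (not opp) -> no flip
Dir N: first cell '.' (not opp) -> no flip
Dir NE: edge -> no flip
Dir W: opp run (1,4) capped by B -> flip
Dir E: edge -> no flip
Dir SW: first cell '.' (not opp) -> no flip
Dir S: first cell '.' (not opp) -> no flip
Dir SE: edge -> no flip

Answer: (1,4)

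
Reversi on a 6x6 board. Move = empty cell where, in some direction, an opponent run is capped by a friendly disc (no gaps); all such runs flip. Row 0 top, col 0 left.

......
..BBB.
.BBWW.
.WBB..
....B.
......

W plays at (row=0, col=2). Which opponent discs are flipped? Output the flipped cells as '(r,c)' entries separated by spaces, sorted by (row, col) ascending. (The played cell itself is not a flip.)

Answer: (1,3)

Derivation:
Dir NW: edge -> no flip
Dir N: edge -> no flip
Dir NE: edge -> no flip
Dir W: first cell '.' (not opp) -> no flip
Dir E: first cell '.' (not opp) -> no flip
Dir SW: first cell '.' (not opp) -> no flip
Dir S: opp run (1,2) (2,2) (3,2), next='.' -> no flip
Dir SE: opp run (1,3) capped by W -> flip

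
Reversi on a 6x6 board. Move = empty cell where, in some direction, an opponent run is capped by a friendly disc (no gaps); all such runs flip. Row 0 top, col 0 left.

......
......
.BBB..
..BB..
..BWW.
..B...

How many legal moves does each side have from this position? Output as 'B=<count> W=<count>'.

-- B to move --
(3,4): flips 1 -> legal
(3,5): no bracket -> illegal
(4,5): flips 2 -> legal
(5,3): flips 1 -> legal
(5,4): flips 1 -> legal
(5,5): flips 1 -> legal
B mobility = 5
-- W to move --
(1,0): flips 2 -> legal
(1,1): flips 2 -> legal
(1,2): no bracket -> illegal
(1,3): flips 2 -> legal
(1,4): no bracket -> illegal
(2,0): no bracket -> illegal
(2,4): no bracket -> illegal
(3,0): no bracket -> illegal
(3,1): no bracket -> illegal
(3,4): no bracket -> illegal
(4,1): flips 1 -> legal
(5,1): no bracket -> illegal
(5,3): no bracket -> illegal
W mobility = 4

Answer: B=5 W=4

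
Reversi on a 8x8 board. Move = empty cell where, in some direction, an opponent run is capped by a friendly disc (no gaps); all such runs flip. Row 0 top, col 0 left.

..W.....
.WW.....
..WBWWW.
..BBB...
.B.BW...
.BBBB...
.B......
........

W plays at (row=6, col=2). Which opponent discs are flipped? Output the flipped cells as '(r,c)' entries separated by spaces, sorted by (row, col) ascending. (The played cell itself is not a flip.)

Dir NW: opp run (5,1), next='.' -> no flip
Dir N: opp run (5,2), next='.' -> no flip
Dir NE: opp run (5,3) capped by W -> flip
Dir W: opp run (6,1), next='.' -> no flip
Dir E: first cell '.' (not opp) -> no flip
Dir SW: first cell '.' (not opp) -> no flip
Dir S: first cell '.' (not opp) -> no flip
Dir SE: first cell '.' (not opp) -> no flip

Answer: (5,3)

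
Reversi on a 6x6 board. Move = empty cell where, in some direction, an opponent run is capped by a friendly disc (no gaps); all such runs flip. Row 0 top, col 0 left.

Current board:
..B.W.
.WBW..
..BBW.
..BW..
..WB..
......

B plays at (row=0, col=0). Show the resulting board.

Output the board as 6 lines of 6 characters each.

Place B at (0,0); scan 8 dirs for brackets.
Dir NW: edge -> no flip
Dir N: edge -> no flip
Dir NE: edge -> no flip
Dir W: edge -> no flip
Dir E: first cell '.' (not opp) -> no flip
Dir SW: edge -> no flip
Dir S: first cell '.' (not opp) -> no flip
Dir SE: opp run (1,1) capped by B -> flip
All flips: (1,1)

Answer: B.B.W.
.BBW..
..BBW.
..BW..
..WB..
......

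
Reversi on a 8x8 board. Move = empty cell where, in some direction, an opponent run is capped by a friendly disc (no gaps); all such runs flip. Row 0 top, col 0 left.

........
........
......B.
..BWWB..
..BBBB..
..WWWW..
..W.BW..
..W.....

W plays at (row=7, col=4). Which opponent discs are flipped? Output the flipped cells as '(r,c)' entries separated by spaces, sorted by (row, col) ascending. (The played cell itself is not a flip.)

Answer: (6,4)

Derivation:
Dir NW: first cell '.' (not opp) -> no flip
Dir N: opp run (6,4) capped by W -> flip
Dir NE: first cell 'W' (not opp) -> no flip
Dir W: first cell '.' (not opp) -> no flip
Dir E: first cell '.' (not opp) -> no flip
Dir SW: edge -> no flip
Dir S: edge -> no flip
Dir SE: edge -> no flip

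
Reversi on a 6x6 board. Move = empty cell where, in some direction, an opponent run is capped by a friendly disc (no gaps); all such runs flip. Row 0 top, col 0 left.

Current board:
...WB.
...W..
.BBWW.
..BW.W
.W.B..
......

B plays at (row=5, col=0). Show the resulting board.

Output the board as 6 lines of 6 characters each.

Answer: ...WB.
...W..
.BBWW.
..BW.W
.B.B..
B.....

Derivation:
Place B at (5,0); scan 8 dirs for brackets.
Dir NW: edge -> no flip
Dir N: first cell '.' (not opp) -> no flip
Dir NE: opp run (4,1) capped by B -> flip
Dir W: edge -> no flip
Dir E: first cell '.' (not opp) -> no flip
Dir SW: edge -> no flip
Dir S: edge -> no flip
Dir SE: edge -> no flip
All flips: (4,1)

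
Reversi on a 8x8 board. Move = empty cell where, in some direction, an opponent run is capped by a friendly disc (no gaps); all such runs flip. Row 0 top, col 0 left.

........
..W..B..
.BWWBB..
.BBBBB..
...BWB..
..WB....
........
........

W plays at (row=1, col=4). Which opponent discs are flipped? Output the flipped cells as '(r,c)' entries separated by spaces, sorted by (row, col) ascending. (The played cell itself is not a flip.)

Dir NW: first cell '.' (not opp) -> no flip
Dir N: first cell '.' (not opp) -> no flip
Dir NE: first cell '.' (not opp) -> no flip
Dir W: first cell '.' (not opp) -> no flip
Dir E: opp run (1,5), next='.' -> no flip
Dir SW: first cell 'W' (not opp) -> no flip
Dir S: opp run (2,4) (3,4) capped by W -> flip
Dir SE: opp run (2,5), next='.' -> no flip

Answer: (2,4) (3,4)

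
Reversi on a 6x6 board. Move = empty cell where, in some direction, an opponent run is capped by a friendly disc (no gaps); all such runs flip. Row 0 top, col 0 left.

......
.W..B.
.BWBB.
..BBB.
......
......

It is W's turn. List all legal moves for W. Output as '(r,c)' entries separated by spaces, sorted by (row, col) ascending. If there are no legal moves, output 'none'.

(0,3): no bracket -> illegal
(0,4): no bracket -> illegal
(0,5): no bracket -> illegal
(1,0): no bracket -> illegal
(1,2): no bracket -> illegal
(1,3): no bracket -> illegal
(1,5): no bracket -> illegal
(2,0): flips 1 -> legal
(2,5): flips 2 -> legal
(3,0): no bracket -> illegal
(3,1): flips 1 -> legal
(3,5): no bracket -> illegal
(4,1): no bracket -> illegal
(4,2): flips 1 -> legal
(4,3): no bracket -> illegal
(4,4): flips 1 -> legal
(4,5): no bracket -> illegal

Answer: (2,0) (2,5) (3,1) (4,2) (4,4)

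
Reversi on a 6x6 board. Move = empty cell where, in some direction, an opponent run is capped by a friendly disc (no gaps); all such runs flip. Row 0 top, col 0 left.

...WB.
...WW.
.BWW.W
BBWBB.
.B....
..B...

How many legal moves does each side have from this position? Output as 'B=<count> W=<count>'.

Answer: B=6 W=9

Derivation:
-- B to move --
(0,2): flips 1 -> legal
(0,5): flips 3 -> legal
(1,1): flips 1 -> legal
(1,2): flips 1 -> legal
(1,5): no bracket -> illegal
(2,4): flips 3 -> legal
(3,5): no bracket -> illegal
(4,2): no bracket -> illegal
(4,3): flips 1 -> legal
B mobility = 6
-- W to move --
(0,5): flips 1 -> legal
(1,0): flips 1 -> legal
(1,1): no bracket -> illegal
(1,2): no bracket -> illegal
(1,5): no bracket -> illegal
(2,0): flips 1 -> legal
(2,4): no bracket -> illegal
(3,5): flips 2 -> legal
(4,0): flips 1 -> legal
(4,2): no bracket -> illegal
(4,3): flips 2 -> legal
(4,4): flips 1 -> legal
(4,5): flips 1 -> legal
(5,0): flips 1 -> legal
(5,1): no bracket -> illegal
(5,3): no bracket -> illegal
W mobility = 9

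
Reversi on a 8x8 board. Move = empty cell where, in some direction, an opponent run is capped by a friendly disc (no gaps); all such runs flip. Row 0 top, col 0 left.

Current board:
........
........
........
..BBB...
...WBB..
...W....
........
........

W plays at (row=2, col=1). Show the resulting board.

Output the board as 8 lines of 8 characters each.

Answer: ........
........
.W......
..WBB...
...WBB..
...W....
........
........

Derivation:
Place W at (2,1); scan 8 dirs for brackets.
Dir NW: first cell '.' (not opp) -> no flip
Dir N: first cell '.' (not opp) -> no flip
Dir NE: first cell '.' (not opp) -> no flip
Dir W: first cell '.' (not opp) -> no flip
Dir E: first cell '.' (not opp) -> no flip
Dir SW: first cell '.' (not opp) -> no flip
Dir S: first cell '.' (not opp) -> no flip
Dir SE: opp run (3,2) capped by W -> flip
All flips: (3,2)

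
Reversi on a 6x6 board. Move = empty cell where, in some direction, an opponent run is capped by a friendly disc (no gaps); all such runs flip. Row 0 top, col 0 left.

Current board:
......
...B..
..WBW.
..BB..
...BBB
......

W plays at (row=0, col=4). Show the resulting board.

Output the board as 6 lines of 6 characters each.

Place W at (0,4); scan 8 dirs for brackets.
Dir NW: edge -> no flip
Dir N: edge -> no flip
Dir NE: edge -> no flip
Dir W: first cell '.' (not opp) -> no flip
Dir E: first cell '.' (not opp) -> no flip
Dir SW: opp run (1,3) capped by W -> flip
Dir S: first cell '.' (not opp) -> no flip
Dir SE: first cell '.' (not opp) -> no flip
All flips: (1,3)

Answer: ....W.
...W..
..WBW.
..BB..
...BBB
......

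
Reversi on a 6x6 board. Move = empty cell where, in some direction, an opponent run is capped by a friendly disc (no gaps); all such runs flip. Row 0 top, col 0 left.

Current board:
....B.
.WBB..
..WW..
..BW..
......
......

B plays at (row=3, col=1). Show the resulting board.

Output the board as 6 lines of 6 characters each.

Place B at (3,1); scan 8 dirs for brackets.
Dir NW: first cell '.' (not opp) -> no flip
Dir N: first cell '.' (not opp) -> no flip
Dir NE: opp run (2,2) capped by B -> flip
Dir W: first cell '.' (not opp) -> no flip
Dir E: first cell 'B' (not opp) -> no flip
Dir SW: first cell '.' (not opp) -> no flip
Dir S: first cell '.' (not opp) -> no flip
Dir SE: first cell '.' (not opp) -> no flip
All flips: (2,2)

Answer: ....B.
.WBB..
..BW..
.BBW..
......
......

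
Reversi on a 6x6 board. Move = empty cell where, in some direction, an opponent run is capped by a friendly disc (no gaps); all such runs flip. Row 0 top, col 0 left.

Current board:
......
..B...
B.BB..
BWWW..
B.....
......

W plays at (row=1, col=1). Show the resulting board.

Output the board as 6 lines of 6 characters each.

Answer: ......
.WB...
B.WB..
BWWW..
B.....
......

Derivation:
Place W at (1,1); scan 8 dirs for brackets.
Dir NW: first cell '.' (not opp) -> no flip
Dir N: first cell '.' (not opp) -> no flip
Dir NE: first cell '.' (not opp) -> no flip
Dir W: first cell '.' (not opp) -> no flip
Dir E: opp run (1,2), next='.' -> no flip
Dir SW: opp run (2,0), next=edge -> no flip
Dir S: first cell '.' (not opp) -> no flip
Dir SE: opp run (2,2) capped by W -> flip
All flips: (2,2)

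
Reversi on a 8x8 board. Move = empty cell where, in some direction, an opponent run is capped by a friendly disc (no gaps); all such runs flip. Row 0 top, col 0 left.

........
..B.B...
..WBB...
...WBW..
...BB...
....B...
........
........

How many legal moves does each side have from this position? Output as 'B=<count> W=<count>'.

Answer: B=7 W=6

Derivation:
-- B to move --
(1,1): flips 2 -> legal
(1,3): no bracket -> illegal
(2,1): flips 1 -> legal
(2,5): no bracket -> illegal
(2,6): flips 1 -> legal
(3,1): no bracket -> illegal
(3,2): flips 2 -> legal
(3,6): flips 1 -> legal
(4,2): flips 1 -> legal
(4,5): no bracket -> illegal
(4,6): flips 1 -> legal
B mobility = 7
-- W to move --
(0,1): no bracket -> illegal
(0,2): flips 1 -> legal
(0,3): no bracket -> illegal
(0,4): no bracket -> illegal
(0,5): no bracket -> illegal
(1,1): no bracket -> illegal
(1,3): flips 2 -> legal
(1,5): flips 1 -> legal
(2,1): no bracket -> illegal
(2,5): flips 2 -> legal
(3,2): no bracket -> illegal
(4,2): no bracket -> illegal
(4,5): no bracket -> illegal
(5,2): no bracket -> illegal
(5,3): flips 2 -> legal
(5,5): flips 1 -> legal
(6,3): no bracket -> illegal
(6,4): no bracket -> illegal
(6,5): no bracket -> illegal
W mobility = 6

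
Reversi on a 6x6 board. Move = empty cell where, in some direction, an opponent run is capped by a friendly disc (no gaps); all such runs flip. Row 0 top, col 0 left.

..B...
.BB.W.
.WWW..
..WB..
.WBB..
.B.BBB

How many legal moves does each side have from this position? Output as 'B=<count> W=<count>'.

Answer: B=6 W=6

Derivation:
-- B to move --
(0,3): no bracket -> illegal
(0,4): no bracket -> illegal
(0,5): no bracket -> illegal
(1,0): flips 2 -> legal
(1,3): flips 1 -> legal
(1,5): no bracket -> illegal
(2,0): no bracket -> illegal
(2,4): no bracket -> illegal
(2,5): no bracket -> illegal
(3,0): flips 1 -> legal
(3,1): flips 3 -> legal
(3,4): flips 1 -> legal
(4,0): flips 1 -> legal
(5,0): no bracket -> illegal
(5,2): no bracket -> illegal
B mobility = 6
-- W to move --
(0,0): flips 1 -> legal
(0,1): flips 2 -> legal
(0,3): flips 1 -> legal
(1,0): no bracket -> illegal
(1,3): no bracket -> illegal
(2,0): no bracket -> illegal
(2,4): no bracket -> illegal
(3,1): no bracket -> illegal
(3,4): flips 1 -> legal
(4,0): no bracket -> illegal
(4,4): flips 3 -> legal
(4,5): no bracket -> illegal
(5,0): no bracket -> illegal
(5,2): flips 1 -> legal
W mobility = 6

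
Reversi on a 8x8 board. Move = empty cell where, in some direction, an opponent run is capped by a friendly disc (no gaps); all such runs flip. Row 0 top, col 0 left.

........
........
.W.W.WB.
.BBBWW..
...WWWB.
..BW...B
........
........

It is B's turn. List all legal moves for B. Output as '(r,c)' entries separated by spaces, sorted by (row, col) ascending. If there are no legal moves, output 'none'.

(1,0): flips 1 -> legal
(1,1): flips 1 -> legal
(1,2): no bracket -> illegal
(1,3): flips 1 -> legal
(1,4): flips 1 -> legal
(1,5): no bracket -> illegal
(1,6): flips 3 -> legal
(2,0): no bracket -> illegal
(2,2): no bracket -> illegal
(2,4): flips 2 -> legal
(3,0): no bracket -> illegal
(3,6): flips 2 -> legal
(4,2): flips 3 -> legal
(5,4): flips 2 -> legal
(5,5): flips 1 -> legal
(5,6): no bracket -> illegal
(6,2): flips 3 -> legal
(6,3): flips 2 -> legal
(6,4): no bracket -> illegal

Answer: (1,0) (1,1) (1,3) (1,4) (1,6) (2,4) (3,6) (4,2) (5,4) (5,5) (6,2) (6,3)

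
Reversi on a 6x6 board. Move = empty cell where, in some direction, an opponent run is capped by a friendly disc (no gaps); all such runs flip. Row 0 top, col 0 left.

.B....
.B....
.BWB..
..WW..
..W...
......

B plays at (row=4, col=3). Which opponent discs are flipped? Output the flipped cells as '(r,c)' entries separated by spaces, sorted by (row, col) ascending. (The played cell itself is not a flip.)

Dir NW: opp run (3,2) capped by B -> flip
Dir N: opp run (3,3) capped by B -> flip
Dir NE: first cell '.' (not opp) -> no flip
Dir W: opp run (4,2), next='.' -> no flip
Dir E: first cell '.' (not opp) -> no flip
Dir SW: first cell '.' (not opp) -> no flip
Dir S: first cell '.' (not opp) -> no flip
Dir SE: first cell '.' (not opp) -> no flip

Answer: (3,2) (3,3)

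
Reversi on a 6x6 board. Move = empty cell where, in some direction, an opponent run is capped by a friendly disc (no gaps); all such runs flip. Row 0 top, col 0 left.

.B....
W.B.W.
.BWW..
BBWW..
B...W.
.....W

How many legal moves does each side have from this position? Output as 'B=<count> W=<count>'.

-- B to move --
(0,0): no bracket -> illegal
(0,3): no bracket -> illegal
(0,4): no bracket -> illegal
(0,5): no bracket -> illegal
(1,1): no bracket -> illegal
(1,3): flips 1 -> legal
(1,5): no bracket -> illegal
(2,0): no bracket -> illegal
(2,4): flips 2 -> legal
(2,5): no bracket -> illegal
(3,4): flips 3 -> legal
(3,5): no bracket -> illegal
(4,1): no bracket -> illegal
(4,2): flips 2 -> legal
(4,3): flips 1 -> legal
(4,5): no bracket -> illegal
(5,3): no bracket -> illegal
(5,4): no bracket -> illegal
B mobility = 5
-- W to move --
(0,0): no bracket -> illegal
(0,2): flips 1 -> legal
(0,3): no bracket -> illegal
(1,1): no bracket -> illegal
(1,3): no bracket -> illegal
(2,0): flips 1 -> legal
(4,1): no bracket -> illegal
(4,2): no bracket -> illegal
(5,0): no bracket -> illegal
(5,1): no bracket -> illegal
W mobility = 2

Answer: B=5 W=2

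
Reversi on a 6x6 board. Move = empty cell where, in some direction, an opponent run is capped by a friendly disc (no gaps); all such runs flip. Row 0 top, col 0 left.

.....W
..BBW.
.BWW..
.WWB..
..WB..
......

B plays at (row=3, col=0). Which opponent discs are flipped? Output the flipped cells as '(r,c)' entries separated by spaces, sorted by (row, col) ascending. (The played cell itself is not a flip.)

Dir NW: edge -> no flip
Dir N: first cell '.' (not opp) -> no flip
Dir NE: first cell 'B' (not opp) -> no flip
Dir W: edge -> no flip
Dir E: opp run (3,1) (3,2) capped by B -> flip
Dir SW: edge -> no flip
Dir S: first cell '.' (not opp) -> no flip
Dir SE: first cell '.' (not opp) -> no flip

Answer: (3,1) (3,2)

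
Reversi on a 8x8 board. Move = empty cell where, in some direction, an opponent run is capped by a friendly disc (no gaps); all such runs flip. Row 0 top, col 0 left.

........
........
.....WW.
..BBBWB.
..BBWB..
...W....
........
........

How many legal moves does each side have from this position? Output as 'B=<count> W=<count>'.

-- B to move --
(1,4): flips 1 -> legal
(1,5): flips 2 -> legal
(1,6): flips 2 -> legal
(1,7): no bracket -> illegal
(2,4): no bracket -> illegal
(2,7): no bracket -> illegal
(3,7): no bracket -> illegal
(4,6): no bracket -> illegal
(5,2): no bracket -> illegal
(5,4): flips 1 -> legal
(5,5): flips 1 -> legal
(6,2): no bracket -> illegal
(6,3): flips 1 -> legal
(6,4): flips 1 -> legal
B mobility = 7
-- W to move --
(2,1): no bracket -> illegal
(2,2): flips 1 -> legal
(2,3): flips 2 -> legal
(2,4): flips 1 -> legal
(2,7): no bracket -> illegal
(3,1): flips 4 -> legal
(3,7): flips 1 -> legal
(4,1): flips 2 -> legal
(4,6): flips 2 -> legal
(4,7): flips 1 -> legal
(5,1): no bracket -> illegal
(5,2): flips 2 -> legal
(5,4): no bracket -> illegal
(5,5): flips 1 -> legal
(5,6): no bracket -> illegal
W mobility = 10

Answer: B=7 W=10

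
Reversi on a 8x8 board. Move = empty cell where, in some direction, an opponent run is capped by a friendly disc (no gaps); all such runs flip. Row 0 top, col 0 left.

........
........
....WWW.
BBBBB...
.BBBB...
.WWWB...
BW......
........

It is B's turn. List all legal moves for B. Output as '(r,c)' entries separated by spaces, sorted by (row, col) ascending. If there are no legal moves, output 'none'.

(1,3): no bracket -> illegal
(1,4): flips 1 -> legal
(1,5): flips 1 -> legal
(1,6): flips 1 -> legal
(1,7): no bracket -> illegal
(2,3): no bracket -> illegal
(2,7): no bracket -> illegal
(3,5): no bracket -> illegal
(3,6): no bracket -> illegal
(3,7): no bracket -> illegal
(4,0): no bracket -> illegal
(5,0): flips 3 -> legal
(6,2): flips 3 -> legal
(6,3): flips 2 -> legal
(6,4): flips 1 -> legal
(7,0): flips 2 -> legal
(7,1): flips 2 -> legal
(7,2): no bracket -> illegal

Answer: (1,4) (1,5) (1,6) (5,0) (6,2) (6,3) (6,4) (7,0) (7,1)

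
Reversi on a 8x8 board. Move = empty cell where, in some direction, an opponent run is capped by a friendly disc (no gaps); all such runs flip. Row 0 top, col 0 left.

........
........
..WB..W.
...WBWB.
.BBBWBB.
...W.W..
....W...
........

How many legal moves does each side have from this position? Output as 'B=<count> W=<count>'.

-- B to move --
(1,1): no bracket -> illegal
(1,2): no bracket -> illegal
(1,3): no bracket -> illegal
(1,5): no bracket -> illegal
(1,6): flips 1 -> legal
(1,7): no bracket -> illegal
(2,1): flips 1 -> legal
(2,4): flips 2 -> legal
(2,5): flips 1 -> legal
(2,7): no bracket -> illegal
(3,1): no bracket -> illegal
(3,2): flips 1 -> legal
(3,7): no bracket -> illegal
(5,2): no bracket -> illegal
(5,4): flips 1 -> legal
(5,6): no bracket -> illegal
(6,2): no bracket -> illegal
(6,3): flips 1 -> legal
(6,5): flips 1 -> legal
(6,6): no bracket -> illegal
(7,3): flips 2 -> legal
(7,4): no bracket -> illegal
(7,5): flips 2 -> legal
B mobility = 10
-- W to move --
(1,2): no bracket -> illegal
(1,3): flips 1 -> legal
(1,4): no bracket -> illegal
(2,4): flips 2 -> legal
(2,5): no bracket -> illegal
(2,7): no bracket -> illegal
(3,0): no bracket -> illegal
(3,1): flips 1 -> legal
(3,2): no bracket -> illegal
(3,7): flips 2 -> legal
(4,0): flips 3 -> legal
(4,7): flips 2 -> legal
(5,0): no bracket -> illegal
(5,1): flips 1 -> legal
(5,2): no bracket -> illegal
(5,4): no bracket -> illegal
(5,6): flips 2 -> legal
(5,7): flips 1 -> legal
W mobility = 9

Answer: B=10 W=9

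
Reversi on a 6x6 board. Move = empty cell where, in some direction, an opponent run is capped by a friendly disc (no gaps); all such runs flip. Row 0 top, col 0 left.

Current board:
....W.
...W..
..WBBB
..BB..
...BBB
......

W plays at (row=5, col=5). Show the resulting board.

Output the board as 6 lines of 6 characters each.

Answer: ....W.
...W..
..WBBB
..BW..
...BWB
.....W

Derivation:
Place W at (5,5); scan 8 dirs for brackets.
Dir NW: opp run (4,4) (3,3) capped by W -> flip
Dir N: opp run (4,5), next='.' -> no flip
Dir NE: edge -> no flip
Dir W: first cell '.' (not opp) -> no flip
Dir E: edge -> no flip
Dir SW: edge -> no flip
Dir S: edge -> no flip
Dir SE: edge -> no flip
All flips: (3,3) (4,4)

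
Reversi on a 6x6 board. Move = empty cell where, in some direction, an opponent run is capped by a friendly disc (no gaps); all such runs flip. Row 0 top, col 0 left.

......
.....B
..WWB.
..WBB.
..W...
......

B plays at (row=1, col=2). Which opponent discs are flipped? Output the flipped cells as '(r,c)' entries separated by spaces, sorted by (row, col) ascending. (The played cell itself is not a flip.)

Dir NW: first cell '.' (not opp) -> no flip
Dir N: first cell '.' (not opp) -> no flip
Dir NE: first cell '.' (not opp) -> no flip
Dir W: first cell '.' (not opp) -> no flip
Dir E: first cell '.' (not opp) -> no flip
Dir SW: first cell '.' (not opp) -> no flip
Dir S: opp run (2,2) (3,2) (4,2), next='.' -> no flip
Dir SE: opp run (2,3) capped by B -> flip

Answer: (2,3)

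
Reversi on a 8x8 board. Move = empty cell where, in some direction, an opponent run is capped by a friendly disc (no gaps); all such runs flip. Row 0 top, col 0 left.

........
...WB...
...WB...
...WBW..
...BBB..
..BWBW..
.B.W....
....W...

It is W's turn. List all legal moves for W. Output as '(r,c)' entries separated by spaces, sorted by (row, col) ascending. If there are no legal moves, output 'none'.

(0,3): no bracket -> illegal
(0,4): no bracket -> illegal
(0,5): flips 1 -> legal
(1,5): flips 2 -> legal
(2,5): flips 1 -> legal
(3,2): no bracket -> illegal
(3,6): flips 2 -> legal
(4,1): flips 1 -> legal
(4,2): no bracket -> illegal
(4,6): no bracket -> illegal
(5,0): no bracket -> illegal
(5,1): flips 1 -> legal
(5,6): flips 2 -> legal
(6,0): no bracket -> illegal
(6,2): no bracket -> illegal
(6,4): no bracket -> illegal
(6,5): no bracket -> illegal
(7,0): no bracket -> illegal
(7,1): no bracket -> illegal
(7,2): no bracket -> illegal

Answer: (0,5) (1,5) (2,5) (3,6) (4,1) (5,1) (5,6)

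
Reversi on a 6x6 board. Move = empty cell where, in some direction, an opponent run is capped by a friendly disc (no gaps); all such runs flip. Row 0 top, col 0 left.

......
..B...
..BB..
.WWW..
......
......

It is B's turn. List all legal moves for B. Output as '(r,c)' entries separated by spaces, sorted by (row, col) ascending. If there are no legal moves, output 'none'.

(2,0): no bracket -> illegal
(2,1): no bracket -> illegal
(2,4): no bracket -> illegal
(3,0): no bracket -> illegal
(3,4): no bracket -> illegal
(4,0): flips 1 -> legal
(4,1): flips 1 -> legal
(4,2): flips 1 -> legal
(4,3): flips 1 -> legal
(4,4): flips 1 -> legal

Answer: (4,0) (4,1) (4,2) (4,3) (4,4)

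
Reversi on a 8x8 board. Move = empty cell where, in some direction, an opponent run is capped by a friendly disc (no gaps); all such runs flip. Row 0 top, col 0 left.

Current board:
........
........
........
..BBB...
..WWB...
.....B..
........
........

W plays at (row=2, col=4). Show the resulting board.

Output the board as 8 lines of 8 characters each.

Place W at (2,4); scan 8 dirs for brackets.
Dir NW: first cell '.' (not opp) -> no flip
Dir N: first cell '.' (not opp) -> no flip
Dir NE: first cell '.' (not opp) -> no flip
Dir W: first cell '.' (not opp) -> no flip
Dir E: first cell '.' (not opp) -> no flip
Dir SW: opp run (3,3) capped by W -> flip
Dir S: opp run (3,4) (4,4), next='.' -> no flip
Dir SE: first cell '.' (not opp) -> no flip
All flips: (3,3)

Answer: ........
........
....W...
..BWB...
..WWB...
.....B..
........
........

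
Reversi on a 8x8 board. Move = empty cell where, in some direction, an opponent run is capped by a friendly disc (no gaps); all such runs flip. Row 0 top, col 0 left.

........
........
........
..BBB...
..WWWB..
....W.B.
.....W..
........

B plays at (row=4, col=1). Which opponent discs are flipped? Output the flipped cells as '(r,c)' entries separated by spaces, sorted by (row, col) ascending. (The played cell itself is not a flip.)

Dir NW: first cell '.' (not opp) -> no flip
Dir N: first cell '.' (not opp) -> no flip
Dir NE: first cell 'B' (not opp) -> no flip
Dir W: first cell '.' (not opp) -> no flip
Dir E: opp run (4,2) (4,3) (4,4) capped by B -> flip
Dir SW: first cell '.' (not opp) -> no flip
Dir S: first cell '.' (not opp) -> no flip
Dir SE: first cell '.' (not opp) -> no flip

Answer: (4,2) (4,3) (4,4)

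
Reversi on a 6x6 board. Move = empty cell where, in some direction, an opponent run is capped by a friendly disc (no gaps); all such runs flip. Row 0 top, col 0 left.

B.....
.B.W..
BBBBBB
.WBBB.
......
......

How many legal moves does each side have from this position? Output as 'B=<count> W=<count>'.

Answer: B=7 W=3

Derivation:
-- B to move --
(0,2): flips 1 -> legal
(0,3): flips 1 -> legal
(0,4): flips 1 -> legal
(1,2): no bracket -> illegal
(1,4): no bracket -> illegal
(3,0): flips 1 -> legal
(4,0): flips 1 -> legal
(4,1): flips 1 -> legal
(4,2): flips 1 -> legal
B mobility = 7
-- W to move --
(0,1): flips 2 -> legal
(0,2): no bracket -> illegal
(1,0): no bracket -> illegal
(1,2): no bracket -> illegal
(1,4): no bracket -> illegal
(1,5): no bracket -> illegal
(3,0): no bracket -> illegal
(3,5): flips 4 -> legal
(4,1): no bracket -> illegal
(4,2): no bracket -> illegal
(4,3): flips 2 -> legal
(4,4): no bracket -> illegal
(4,5): no bracket -> illegal
W mobility = 3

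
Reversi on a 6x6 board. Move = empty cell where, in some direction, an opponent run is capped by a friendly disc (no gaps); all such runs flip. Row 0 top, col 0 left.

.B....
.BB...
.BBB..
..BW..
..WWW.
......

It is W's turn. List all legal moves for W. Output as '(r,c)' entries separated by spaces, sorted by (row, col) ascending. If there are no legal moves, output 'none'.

Answer: (0,0) (0,2) (1,0) (1,3) (3,1)

Derivation:
(0,0): flips 2 -> legal
(0,2): flips 3 -> legal
(0,3): no bracket -> illegal
(1,0): flips 2 -> legal
(1,3): flips 1 -> legal
(1,4): no bracket -> illegal
(2,0): no bracket -> illegal
(2,4): no bracket -> illegal
(3,0): no bracket -> illegal
(3,1): flips 1 -> legal
(3,4): no bracket -> illegal
(4,1): no bracket -> illegal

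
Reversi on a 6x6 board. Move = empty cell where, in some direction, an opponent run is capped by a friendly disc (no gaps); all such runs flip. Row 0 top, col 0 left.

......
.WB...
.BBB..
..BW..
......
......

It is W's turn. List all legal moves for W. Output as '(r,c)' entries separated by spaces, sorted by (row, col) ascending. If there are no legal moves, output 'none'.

Answer: (1,3) (3,1)

Derivation:
(0,1): no bracket -> illegal
(0,2): no bracket -> illegal
(0,3): no bracket -> illegal
(1,0): no bracket -> illegal
(1,3): flips 2 -> legal
(1,4): no bracket -> illegal
(2,0): no bracket -> illegal
(2,4): no bracket -> illegal
(3,0): no bracket -> illegal
(3,1): flips 2 -> legal
(3,4): no bracket -> illegal
(4,1): no bracket -> illegal
(4,2): no bracket -> illegal
(4,3): no bracket -> illegal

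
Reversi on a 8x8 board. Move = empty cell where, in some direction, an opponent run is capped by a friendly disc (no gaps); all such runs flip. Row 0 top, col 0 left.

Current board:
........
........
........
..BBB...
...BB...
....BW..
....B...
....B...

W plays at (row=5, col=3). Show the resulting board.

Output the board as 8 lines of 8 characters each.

Place W at (5,3); scan 8 dirs for brackets.
Dir NW: first cell '.' (not opp) -> no flip
Dir N: opp run (4,3) (3,3), next='.' -> no flip
Dir NE: opp run (4,4), next='.' -> no flip
Dir W: first cell '.' (not opp) -> no flip
Dir E: opp run (5,4) capped by W -> flip
Dir SW: first cell '.' (not opp) -> no flip
Dir S: first cell '.' (not opp) -> no flip
Dir SE: opp run (6,4), next='.' -> no flip
All flips: (5,4)

Answer: ........
........
........
..BBB...
...BB...
...WWW..
....B...
....B...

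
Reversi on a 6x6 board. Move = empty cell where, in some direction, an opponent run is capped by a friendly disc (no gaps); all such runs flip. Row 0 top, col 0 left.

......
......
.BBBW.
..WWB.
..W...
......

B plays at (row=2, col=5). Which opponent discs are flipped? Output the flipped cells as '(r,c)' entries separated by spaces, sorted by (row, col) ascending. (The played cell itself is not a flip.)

Answer: (2,4)

Derivation:
Dir NW: first cell '.' (not opp) -> no flip
Dir N: first cell '.' (not opp) -> no flip
Dir NE: edge -> no flip
Dir W: opp run (2,4) capped by B -> flip
Dir E: edge -> no flip
Dir SW: first cell 'B' (not opp) -> no flip
Dir S: first cell '.' (not opp) -> no flip
Dir SE: edge -> no flip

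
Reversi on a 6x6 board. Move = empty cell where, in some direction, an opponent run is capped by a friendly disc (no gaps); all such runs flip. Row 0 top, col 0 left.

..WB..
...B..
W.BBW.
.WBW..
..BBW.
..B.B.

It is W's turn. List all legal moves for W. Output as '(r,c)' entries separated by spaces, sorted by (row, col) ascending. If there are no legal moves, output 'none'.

Answer: (0,4) (1,1) (2,1) (4,1) (5,1) (5,3)

Derivation:
(0,4): flips 3 -> legal
(1,1): flips 1 -> legal
(1,2): no bracket -> illegal
(1,4): no bracket -> illegal
(2,1): flips 2 -> legal
(3,4): no bracket -> illegal
(4,1): flips 2 -> legal
(4,5): no bracket -> illegal
(5,1): flips 1 -> legal
(5,3): flips 2 -> legal
(5,5): no bracket -> illegal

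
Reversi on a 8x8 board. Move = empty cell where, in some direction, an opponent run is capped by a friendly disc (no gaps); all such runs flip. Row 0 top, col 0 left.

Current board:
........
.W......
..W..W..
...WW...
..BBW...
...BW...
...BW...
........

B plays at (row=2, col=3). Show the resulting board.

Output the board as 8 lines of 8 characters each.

Place B at (2,3); scan 8 dirs for brackets.
Dir NW: first cell '.' (not opp) -> no flip
Dir N: first cell '.' (not opp) -> no flip
Dir NE: first cell '.' (not opp) -> no flip
Dir W: opp run (2,2), next='.' -> no flip
Dir E: first cell '.' (not opp) -> no flip
Dir SW: first cell '.' (not opp) -> no flip
Dir S: opp run (3,3) capped by B -> flip
Dir SE: opp run (3,4), next='.' -> no flip
All flips: (3,3)

Answer: ........
.W......
..WB.W..
...BW...
..BBW...
...BW...
...BW...
........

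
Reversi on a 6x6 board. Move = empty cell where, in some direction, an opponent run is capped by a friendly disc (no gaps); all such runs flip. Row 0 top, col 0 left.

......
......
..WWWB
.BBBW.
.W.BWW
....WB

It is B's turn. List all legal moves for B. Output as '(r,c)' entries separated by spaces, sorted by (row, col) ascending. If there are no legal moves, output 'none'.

Answer: (1,1) (1,2) (1,3) (1,4) (1,5) (2,1) (3,5) (5,0) (5,1) (5,3)

Derivation:
(1,1): flips 1 -> legal
(1,2): flips 1 -> legal
(1,3): flips 2 -> legal
(1,4): flips 1 -> legal
(1,5): flips 1 -> legal
(2,1): flips 3 -> legal
(3,0): no bracket -> illegal
(3,5): flips 2 -> legal
(4,0): no bracket -> illegal
(4,2): no bracket -> illegal
(5,0): flips 1 -> legal
(5,1): flips 1 -> legal
(5,2): no bracket -> illegal
(5,3): flips 1 -> legal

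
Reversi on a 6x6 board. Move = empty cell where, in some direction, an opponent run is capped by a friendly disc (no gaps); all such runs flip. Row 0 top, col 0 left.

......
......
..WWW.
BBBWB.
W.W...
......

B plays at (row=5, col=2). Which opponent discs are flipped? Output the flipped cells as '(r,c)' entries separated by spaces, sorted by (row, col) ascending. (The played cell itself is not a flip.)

Answer: (4,2)

Derivation:
Dir NW: first cell '.' (not opp) -> no flip
Dir N: opp run (4,2) capped by B -> flip
Dir NE: first cell '.' (not opp) -> no flip
Dir W: first cell '.' (not opp) -> no flip
Dir E: first cell '.' (not opp) -> no flip
Dir SW: edge -> no flip
Dir S: edge -> no flip
Dir SE: edge -> no flip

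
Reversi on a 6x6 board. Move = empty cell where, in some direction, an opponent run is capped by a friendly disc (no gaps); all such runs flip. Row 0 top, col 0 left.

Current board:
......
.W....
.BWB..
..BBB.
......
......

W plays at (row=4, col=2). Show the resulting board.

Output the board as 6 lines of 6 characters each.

Answer: ......
.W....
.BWB..
..WBB.
..W...
......

Derivation:
Place W at (4,2); scan 8 dirs for brackets.
Dir NW: first cell '.' (not opp) -> no flip
Dir N: opp run (3,2) capped by W -> flip
Dir NE: opp run (3,3), next='.' -> no flip
Dir W: first cell '.' (not opp) -> no flip
Dir E: first cell '.' (not opp) -> no flip
Dir SW: first cell '.' (not opp) -> no flip
Dir S: first cell '.' (not opp) -> no flip
Dir SE: first cell '.' (not opp) -> no flip
All flips: (3,2)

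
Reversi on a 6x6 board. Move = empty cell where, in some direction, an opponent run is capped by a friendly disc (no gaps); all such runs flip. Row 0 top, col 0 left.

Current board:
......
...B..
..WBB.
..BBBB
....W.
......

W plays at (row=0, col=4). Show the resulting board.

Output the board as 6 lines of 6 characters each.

Place W at (0,4); scan 8 dirs for brackets.
Dir NW: edge -> no flip
Dir N: edge -> no flip
Dir NE: edge -> no flip
Dir W: first cell '.' (not opp) -> no flip
Dir E: first cell '.' (not opp) -> no flip
Dir SW: opp run (1,3) capped by W -> flip
Dir S: first cell '.' (not opp) -> no flip
Dir SE: first cell '.' (not opp) -> no flip
All flips: (1,3)

Answer: ....W.
...W..
..WBB.
..BBBB
....W.
......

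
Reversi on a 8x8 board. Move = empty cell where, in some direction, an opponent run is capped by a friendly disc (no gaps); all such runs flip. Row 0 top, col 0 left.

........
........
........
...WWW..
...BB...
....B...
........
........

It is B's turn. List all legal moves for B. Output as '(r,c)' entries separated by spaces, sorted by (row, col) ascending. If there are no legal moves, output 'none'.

Answer: (2,2) (2,3) (2,4) (2,5) (2,6)

Derivation:
(2,2): flips 1 -> legal
(2,3): flips 1 -> legal
(2,4): flips 1 -> legal
(2,5): flips 1 -> legal
(2,6): flips 1 -> legal
(3,2): no bracket -> illegal
(3,6): no bracket -> illegal
(4,2): no bracket -> illegal
(4,5): no bracket -> illegal
(4,6): no bracket -> illegal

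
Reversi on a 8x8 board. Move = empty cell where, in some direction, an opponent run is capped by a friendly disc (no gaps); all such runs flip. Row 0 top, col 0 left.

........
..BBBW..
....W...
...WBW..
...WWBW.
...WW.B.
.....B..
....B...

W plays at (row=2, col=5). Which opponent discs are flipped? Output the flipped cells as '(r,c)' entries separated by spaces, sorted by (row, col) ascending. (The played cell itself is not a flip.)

Dir NW: opp run (1,4), next='.' -> no flip
Dir N: first cell 'W' (not opp) -> no flip
Dir NE: first cell '.' (not opp) -> no flip
Dir W: first cell 'W' (not opp) -> no flip
Dir E: first cell '.' (not opp) -> no flip
Dir SW: opp run (3,4) capped by W -> flip
Dir S: first cell 'W' (not opp) -> no flip
Dir SE: first cell '.' (not opp) -> no flip

Answer: (3,4)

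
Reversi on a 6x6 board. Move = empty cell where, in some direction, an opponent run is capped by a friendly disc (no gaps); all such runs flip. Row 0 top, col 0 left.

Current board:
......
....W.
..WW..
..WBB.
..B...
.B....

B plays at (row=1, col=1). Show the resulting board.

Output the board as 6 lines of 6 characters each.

Place B at (1,1); scan 8 dirs for brackets.
Dir NW: first cell '.' (not opp) -> no flip
Dir N: first cell '.' (not opp) -> no flip
Dir NE: first cell '.' (not opp) -> no flip
Dir W: first cell '.' (not opp) -> no flip
Dir E: first cell '.' (not opp) -> no flip
Dir SW: first cell '.' (not opp) -> no flip
Dir S: first cell '.' (not opp) -> no flip
Dir SE: opp run (2,2) capped by B -> flip
All flips: (2,2)

Answer: ......
.B..W.
..BW..
..WBB.
..B...
.B....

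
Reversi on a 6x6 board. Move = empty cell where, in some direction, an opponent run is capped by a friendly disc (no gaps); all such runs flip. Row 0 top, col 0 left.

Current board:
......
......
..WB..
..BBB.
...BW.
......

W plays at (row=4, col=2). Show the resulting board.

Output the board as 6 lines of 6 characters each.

Answer: ......
......
..WB..
..WBB.
..WWW.
......

Derivation:
Place W at (4,2); scan 8 dirs for brackets.
Dir NW: first cell '.' (not opp) -> no flip
Dir N: opp run (3,2) capped by W -> flip
Dir NE: opp run (3,3), next='.' -> no flip
Dir W: first cell '.' (not opp) -> no flip
Dir E: opp run (4,3) capped by W -> flip
Dir SW: first cell '.' (not opp) -> no flip
Dir S: first cell '.' (not opp) -> no flip
Dir SE: first cell '.' (not opp) -> no flip
All flips: (3,2) (4,3)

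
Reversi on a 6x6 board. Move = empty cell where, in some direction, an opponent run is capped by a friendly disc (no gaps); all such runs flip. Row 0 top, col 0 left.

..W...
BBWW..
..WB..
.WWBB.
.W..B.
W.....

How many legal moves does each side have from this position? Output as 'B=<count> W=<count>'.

-- B to move --
(0,1): flips 1 -> legal
(0,3): flips 1 -> legal
(0,4): no bracket -> illegal
(1,4): flips 2 -> legal
(2,0): no bracket -> illegal
(2,1): flips 1 -> legal
(2,4): no bracket -> illegal
(3,0): flips 2 -> legal
(4,0): no bracket -> illegal
(4,2): no bracket -> illegal
(4,3): no bracket -> illegal
(5,1): no bracket -> illegal
(5,2): no bracket -> illegal
B mobility = 5
-- W to move --
(0,0): flips 1 -> legal
(0,1): no bracket -> illegal
(1,4): flips 1 -> legal
(2,0): flips 1 -> legal
(2,1): no bracket -> illegal
(2,4): flips 1 -> legal
(2,5): no bracket -> illegal
(3,5): flips 2 -> legal
(4,2): no bracket -> illegal
(4,3): flips 2 -> legal
(4,5): flips 2 -> legal
(5,3): no bracket -> illegal
(5,4): no bracket -> illegal
(5,5): flips 2 -> legal
W mobility = 8

Answer: B=5 W=8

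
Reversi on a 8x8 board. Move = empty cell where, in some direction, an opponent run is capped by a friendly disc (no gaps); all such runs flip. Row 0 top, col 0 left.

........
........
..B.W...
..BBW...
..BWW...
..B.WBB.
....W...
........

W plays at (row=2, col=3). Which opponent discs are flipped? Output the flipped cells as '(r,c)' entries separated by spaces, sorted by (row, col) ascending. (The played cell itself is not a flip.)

Dir NW: first cell '.' (not opp) -> no flip
Dir N: first cell '.' (not opp) -> no flip
Dir NE: first cell '.' (not opp) -> no flip
Dir W: opp run (2,2), next='.' -> no flip
Dir E: first cell 'W' (not opp) -> no flip
Dir SW: opp run (3,2), next='.' -> no flip
Dir S: opp run (3,3) capped by W -> flip
Dir SE: first cell 'W' (not opp) -> no flip

Answer: (3,3)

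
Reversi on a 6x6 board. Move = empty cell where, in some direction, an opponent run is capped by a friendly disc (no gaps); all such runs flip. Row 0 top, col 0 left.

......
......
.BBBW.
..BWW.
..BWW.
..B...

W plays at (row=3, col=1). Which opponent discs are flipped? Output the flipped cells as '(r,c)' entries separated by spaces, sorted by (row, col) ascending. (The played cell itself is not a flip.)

Answer: (3,2)

Derivation:
Dir NW: first cell '.' (not opp) -> no flip
Dir N: opp run (2,1), next='.' -> no flip
Dir NE: opp run (2,2), next='.' -> no flip
Dir W: first cell '.' (not opp) -> no flip
Dir E: opp run (3,2) capped by W -> flip
Dir SW: first cell '.' (not opp) -> no flip
Dir S: first cell '.' (not opp) -> no flip
Dir SE: opp run (4,2), next='.' -> no flip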